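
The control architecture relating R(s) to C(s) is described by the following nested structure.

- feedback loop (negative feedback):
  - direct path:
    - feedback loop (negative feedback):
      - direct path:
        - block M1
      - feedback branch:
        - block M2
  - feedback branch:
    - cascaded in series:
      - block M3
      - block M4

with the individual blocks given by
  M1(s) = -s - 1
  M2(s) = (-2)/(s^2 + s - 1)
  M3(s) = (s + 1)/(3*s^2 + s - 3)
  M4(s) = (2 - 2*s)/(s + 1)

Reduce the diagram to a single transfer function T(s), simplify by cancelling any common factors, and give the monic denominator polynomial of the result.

1. apply the feedback formula to M1, M2 -> (-s^3 - 2*s^2 + 1)/(s^2 + 3*s + 1)
2. cascade M3, M4 -> (2 - 2*s)/(3*s^2 + s - 3)
3. feedback reduction of [M1/(1+M1*M2)], (M3*M4) -> (-3*s^5 - 7*s^4 + s^3 + 9*s^2 + s - 3)/(5*s^4 + 12*s^3 - s^2 - 10*s - 1)
No further cancellation is possible in the step-3 result, so that is T(s). Its denominator becomes monic after dividing by the leading coefficient 5.

Answer: s^4 + 12*s^3/5 - s^2/5 - 2*s - 1/5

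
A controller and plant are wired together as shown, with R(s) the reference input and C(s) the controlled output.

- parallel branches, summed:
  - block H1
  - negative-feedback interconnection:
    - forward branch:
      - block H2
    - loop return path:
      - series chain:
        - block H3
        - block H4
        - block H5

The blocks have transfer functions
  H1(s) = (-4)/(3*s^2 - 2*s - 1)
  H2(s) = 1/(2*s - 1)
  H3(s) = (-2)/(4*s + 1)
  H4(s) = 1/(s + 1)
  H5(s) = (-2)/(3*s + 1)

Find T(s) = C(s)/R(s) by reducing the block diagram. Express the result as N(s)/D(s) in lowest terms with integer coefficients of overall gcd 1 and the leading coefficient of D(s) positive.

(1) reduce the series chain H3, H4, H5 -> 4/(12*s^3 + 19*s^2 + 8*s + 1)
(2) feedback reduction of H2, (H3*H4*H5) -> (12*s^3 + 19*s^2 + 8*s + 1)/(24*s^4 + 26*s^3 - 3*s^2 - 6*s + 3)
(3) add H1, [H2/(1+H2*(H3*H4*H5))] (parallel), giving the overall T(s)

Therefore the answer is (36*s^5 - 63*s^4 - 130*s^3 - 20*s^2 + 14*s - 13)/(72*s^6 + 30*s^5 - 85*s^4 - 38*s^3 + 24*s^2 - 3).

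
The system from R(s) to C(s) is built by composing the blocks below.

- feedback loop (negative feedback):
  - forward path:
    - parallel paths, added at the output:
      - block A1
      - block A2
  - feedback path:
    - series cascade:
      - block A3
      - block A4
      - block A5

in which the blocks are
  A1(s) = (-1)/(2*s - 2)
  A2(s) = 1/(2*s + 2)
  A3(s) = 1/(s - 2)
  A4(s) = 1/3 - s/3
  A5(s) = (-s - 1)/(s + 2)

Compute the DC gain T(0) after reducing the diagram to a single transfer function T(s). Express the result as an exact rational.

Reducing step by step:

1. parallel reduction of A1, A2 gives (-1)/(s^2 - 1)
2. cascade A3, A4, A5 gives (s^2 - 1)/(3*s^2 - 12)
3. close the feedback loop around (A1+A2), (A3*A4*A5) gives (12 - 3*s^2)/(3*s^4 - 16*s^2 + 13)
Evaluating the step-3 result (the overall T(s)) at s = 0 gives T(0) = 12/13.

Answer: 12/13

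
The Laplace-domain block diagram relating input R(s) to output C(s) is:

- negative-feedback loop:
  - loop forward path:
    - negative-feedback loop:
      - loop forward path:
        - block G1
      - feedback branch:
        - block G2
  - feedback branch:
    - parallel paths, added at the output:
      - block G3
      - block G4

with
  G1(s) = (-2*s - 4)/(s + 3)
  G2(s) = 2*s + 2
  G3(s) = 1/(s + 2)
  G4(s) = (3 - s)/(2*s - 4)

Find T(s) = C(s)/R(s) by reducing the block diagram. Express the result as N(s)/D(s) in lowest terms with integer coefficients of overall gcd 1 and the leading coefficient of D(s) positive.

Reducing step by step:

[1] collapse the loop (G1 forward, G2 return) -> (2*s + 4)/(4*s^2 + 11*s + 5)
[2] reduce the parallel group G3, G4 -> (-s^2 + 3*s + 2)/(2*s^2 - 8)
[3] collapse the loop ([G1/(1+G1*G2)] forward, (G3+G4) return): this yields T(s), and no further normalization is needed

Answer: (s^2 - 4)/(2*s^3 + s^2 - 7*s - 4)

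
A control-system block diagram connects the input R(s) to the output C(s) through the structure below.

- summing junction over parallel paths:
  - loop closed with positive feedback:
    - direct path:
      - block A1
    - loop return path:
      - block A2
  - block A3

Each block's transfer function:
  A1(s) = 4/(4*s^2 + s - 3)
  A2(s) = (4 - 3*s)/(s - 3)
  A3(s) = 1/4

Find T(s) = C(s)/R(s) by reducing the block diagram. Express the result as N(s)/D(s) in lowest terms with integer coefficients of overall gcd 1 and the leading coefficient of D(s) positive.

[1] reduce the feedback loop with forward A1 and return A2 gives (4*s - 12)/(4*s^3 - 11*s^2 + 6*s - 7)
[2] parallel reduction of [A1/(1-A1*A2)], A3: this yields T(s), and no further normalization is needed

Hence the answer: (4*s^3 - 11*s^2 + 22*s - 55)/(16*s^3 - 44*s^2 + 24*s - 28)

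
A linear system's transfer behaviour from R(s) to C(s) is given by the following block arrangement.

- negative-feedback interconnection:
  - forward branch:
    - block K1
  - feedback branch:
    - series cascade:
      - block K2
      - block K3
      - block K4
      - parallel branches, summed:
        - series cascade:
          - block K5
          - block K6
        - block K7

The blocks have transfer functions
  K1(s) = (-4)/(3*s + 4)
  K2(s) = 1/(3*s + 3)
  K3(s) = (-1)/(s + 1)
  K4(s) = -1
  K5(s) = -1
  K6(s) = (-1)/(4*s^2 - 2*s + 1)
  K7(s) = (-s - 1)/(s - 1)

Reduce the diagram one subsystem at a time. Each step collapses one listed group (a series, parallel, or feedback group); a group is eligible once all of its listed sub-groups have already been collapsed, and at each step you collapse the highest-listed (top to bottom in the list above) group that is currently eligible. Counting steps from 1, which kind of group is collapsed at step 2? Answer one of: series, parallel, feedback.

The answer is parallel.

Reasoning:
Step 1 - combine K5, K6 in series
Step 2 - combine (K5*K6), K7 in parallel
Step 3 - reduce the series chain K2, K3, K4, ((K5*K6)+K7)
Step 4 - feedback reduction of K1, (K2*K3*K4*((K5*K6)+K7))
So the answer for step 2 is parallel.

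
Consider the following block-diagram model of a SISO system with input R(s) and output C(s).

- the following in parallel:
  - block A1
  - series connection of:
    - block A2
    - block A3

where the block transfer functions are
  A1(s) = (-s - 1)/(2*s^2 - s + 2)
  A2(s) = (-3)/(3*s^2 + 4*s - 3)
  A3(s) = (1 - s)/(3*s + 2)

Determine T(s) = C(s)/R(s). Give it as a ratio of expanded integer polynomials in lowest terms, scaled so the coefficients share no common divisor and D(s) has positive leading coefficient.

Reducing step by step:

Step 1. combine A2, A3 in series; result (3*s - 3)/(9*s^3 + 18*s^2 - s - 6)
Step 2. reduce the parallel group A1, (A2*A3) - this is the overall T(s), already in the required normalized form

Answer: (-9*s^4 - 21*s^3 - 26*s^2 + 16*s)/(18*s^5 + 27*s^4 - 2*s^3 + 25*s^2 + 4*s - 12)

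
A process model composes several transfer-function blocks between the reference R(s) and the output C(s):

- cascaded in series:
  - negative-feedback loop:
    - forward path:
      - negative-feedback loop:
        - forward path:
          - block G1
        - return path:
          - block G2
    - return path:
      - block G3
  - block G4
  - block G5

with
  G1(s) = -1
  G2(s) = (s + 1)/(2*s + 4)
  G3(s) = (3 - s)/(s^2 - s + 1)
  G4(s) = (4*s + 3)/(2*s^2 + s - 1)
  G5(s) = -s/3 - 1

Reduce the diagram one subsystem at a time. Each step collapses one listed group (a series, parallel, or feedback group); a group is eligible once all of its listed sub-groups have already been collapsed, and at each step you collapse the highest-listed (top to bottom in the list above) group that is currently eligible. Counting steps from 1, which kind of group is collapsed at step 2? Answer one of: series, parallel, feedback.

1. reduce the feedback loop with forward G1 and return G2
2. feedback reduction of [G1/(1+G1*G2)], G3
3. series reduction of [[G1/(1+G1*G2)]/(1+[G1/(1+G1*G2)]*G3)], G4, G5
At step 2 the group reduced is feedback.

Hence the answer: feedback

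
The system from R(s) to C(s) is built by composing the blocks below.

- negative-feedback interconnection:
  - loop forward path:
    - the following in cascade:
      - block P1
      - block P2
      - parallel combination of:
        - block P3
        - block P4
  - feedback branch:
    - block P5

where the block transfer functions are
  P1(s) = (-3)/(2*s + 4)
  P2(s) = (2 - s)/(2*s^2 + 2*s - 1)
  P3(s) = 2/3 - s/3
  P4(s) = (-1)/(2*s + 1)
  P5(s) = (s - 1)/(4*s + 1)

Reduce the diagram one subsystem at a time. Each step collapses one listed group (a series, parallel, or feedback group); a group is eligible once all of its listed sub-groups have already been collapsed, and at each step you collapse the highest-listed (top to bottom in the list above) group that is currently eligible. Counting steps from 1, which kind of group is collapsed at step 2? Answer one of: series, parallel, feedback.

Step 1 - reduce the parallel group P3, P4
Step 2 - reduce the series chain P1, P2, (P3+P4)
Step 3 - reduce the feedback loop with forward (P1*P2*(P3+P4)) and return P5
Step 2 collapses a series group.

Final answer: series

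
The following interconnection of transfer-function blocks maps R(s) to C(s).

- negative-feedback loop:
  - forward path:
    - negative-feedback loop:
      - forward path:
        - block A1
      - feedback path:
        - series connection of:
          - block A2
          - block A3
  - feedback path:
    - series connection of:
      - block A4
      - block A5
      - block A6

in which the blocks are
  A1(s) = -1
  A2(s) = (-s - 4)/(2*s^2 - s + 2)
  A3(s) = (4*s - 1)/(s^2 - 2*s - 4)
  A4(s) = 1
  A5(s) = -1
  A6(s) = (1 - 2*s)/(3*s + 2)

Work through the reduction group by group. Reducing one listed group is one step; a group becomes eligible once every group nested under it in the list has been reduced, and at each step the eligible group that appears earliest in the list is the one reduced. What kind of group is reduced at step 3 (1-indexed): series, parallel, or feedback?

[1] series reduction of A2, A3
[2] feedback reduction of A1, (A2*A3)
[3] series reduction of A4, A5, A6
[4] collapse the loop ([A1/(1+A1*(A2*A3))] forward, (A4*A5*A6) return)
Step 3: series.

Answer: series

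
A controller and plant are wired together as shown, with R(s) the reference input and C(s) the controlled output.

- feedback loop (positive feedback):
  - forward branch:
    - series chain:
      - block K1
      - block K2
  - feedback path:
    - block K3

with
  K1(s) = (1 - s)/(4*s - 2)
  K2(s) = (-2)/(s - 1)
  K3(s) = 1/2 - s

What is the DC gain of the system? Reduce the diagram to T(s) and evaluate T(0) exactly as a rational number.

Answer: -2/3

Working:
1. cascade K1, K2 gives 1/(2*s - 1)
2. reduce the feedback loop with forward (K1*K2) and return K3 gives 2/(6*s - 3)
Evaluating the step-2 result (the overall T(s)) at s = 0 gives T(0) = 2/(-3) = -2/3.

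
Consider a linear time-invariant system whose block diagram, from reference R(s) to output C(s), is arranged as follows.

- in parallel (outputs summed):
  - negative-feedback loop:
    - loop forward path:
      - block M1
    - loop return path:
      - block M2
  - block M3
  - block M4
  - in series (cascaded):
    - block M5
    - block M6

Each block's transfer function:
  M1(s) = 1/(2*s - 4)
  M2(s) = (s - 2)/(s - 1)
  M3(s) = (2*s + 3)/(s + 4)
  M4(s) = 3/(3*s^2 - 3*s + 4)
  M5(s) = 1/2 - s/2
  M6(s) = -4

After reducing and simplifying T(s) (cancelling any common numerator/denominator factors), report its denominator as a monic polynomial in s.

[1] collapse the loop (M1 forward, M2 return) = (s - 1)/(2*s^2 - 5*s + 2)
[2] multiply M5, M6 (series) = 2*s - 2
[3] add [M1/(1+M1*M2)], M3, M4, (M5*M6) (parallel) = (12*s^6 + 6*s^5 - 137*s^4 + 297*s^3 - 345*s^2 + 164*s - 32)/(6*s^5 + 3*s^4 - 55*s^3 + 90*s^2 - 96*s + 32)
Step 3 gives the fully reduced T(s), with no common factor left to cancel. The denominator's leading coefficient is 6, so divide each of its coefficients by 6 to get the monic form.

Final answer: s^5 + s^4/2 - 55*s^3/6 + 15*s^2 - 16*s + 16/3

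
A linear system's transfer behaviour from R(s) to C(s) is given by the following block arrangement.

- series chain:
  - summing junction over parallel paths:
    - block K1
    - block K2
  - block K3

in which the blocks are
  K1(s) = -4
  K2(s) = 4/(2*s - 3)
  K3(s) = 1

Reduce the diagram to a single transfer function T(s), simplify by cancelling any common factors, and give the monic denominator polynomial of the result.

The answer is s - 3/2.

Reasoning:
[1] combine K1, K2 in parallel gives (16 - 8*s)/(2*s - 3)
[2] combine (K1+K2), K3 in series gives (16 - 8*s)/(2*s - 3)
Step 2 gives the fully reduced T(s), with no common factor left to cancel. The denominator's leading coefficient is 2, so divide each of its coefficients by 2 to get the monic form.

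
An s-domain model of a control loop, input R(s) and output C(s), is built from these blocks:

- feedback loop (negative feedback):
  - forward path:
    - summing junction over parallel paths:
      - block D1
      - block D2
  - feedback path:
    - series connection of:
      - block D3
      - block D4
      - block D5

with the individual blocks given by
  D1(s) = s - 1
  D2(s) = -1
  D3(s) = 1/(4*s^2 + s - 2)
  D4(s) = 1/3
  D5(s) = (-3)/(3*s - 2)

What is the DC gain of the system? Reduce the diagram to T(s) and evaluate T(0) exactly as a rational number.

Answer: -4/3

Working:
Step 1 - add D1, D2 (parallel), giving s - 2
Step 2 - series reduction of D3, D4, D5, giving (-1)/(12*s^3 - 5*s^2 - 8*s + 4)
Step 3 - feedback reduction of (D1+D2), (D3*D4*D5), giving (12*s^4 - 29*s^3 + 2*s^2 + 20*s - 8)/(12*s^3 - 5*s^2 - 9*s + 6)
DC gain: substitute s = 0 into T(s) from step 3: T(0) = -8/6 = -4/3.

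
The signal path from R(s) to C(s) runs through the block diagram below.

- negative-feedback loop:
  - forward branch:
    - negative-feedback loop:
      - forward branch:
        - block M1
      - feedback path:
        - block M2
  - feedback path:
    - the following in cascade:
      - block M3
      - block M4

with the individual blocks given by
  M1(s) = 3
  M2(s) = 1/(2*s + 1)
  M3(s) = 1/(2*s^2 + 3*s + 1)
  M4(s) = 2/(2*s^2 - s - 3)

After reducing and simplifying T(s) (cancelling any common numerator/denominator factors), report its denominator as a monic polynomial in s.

Step 1 - reduce the feedback loop with forward M1 and return M2: (6*s + 3)/(2*s + 4)
Step 2 - multiply M3, M4 (series): 2/(4*s^4 + 4*s^3 - 7*s^2 - 10*s - 3)
Step 3 - close the feedback loop around [M1/(1+M1*M2)], (M3*M4): (12*s^4 + 12*s^3 - 21*s^2 - 30*s - 9)/(4*s^4 + 10*s^3 - 4*s^2 - 22*s - 6)
Step 3 gives the fully reduced T(s), with no common factor left to cancel. The denominator's leading coefficient is 4, so divide each of its coefficients by 4 to get the monic form.

Answer: s^4 + 5*s^3/2 - s^2 - 11*s/2 - 3/2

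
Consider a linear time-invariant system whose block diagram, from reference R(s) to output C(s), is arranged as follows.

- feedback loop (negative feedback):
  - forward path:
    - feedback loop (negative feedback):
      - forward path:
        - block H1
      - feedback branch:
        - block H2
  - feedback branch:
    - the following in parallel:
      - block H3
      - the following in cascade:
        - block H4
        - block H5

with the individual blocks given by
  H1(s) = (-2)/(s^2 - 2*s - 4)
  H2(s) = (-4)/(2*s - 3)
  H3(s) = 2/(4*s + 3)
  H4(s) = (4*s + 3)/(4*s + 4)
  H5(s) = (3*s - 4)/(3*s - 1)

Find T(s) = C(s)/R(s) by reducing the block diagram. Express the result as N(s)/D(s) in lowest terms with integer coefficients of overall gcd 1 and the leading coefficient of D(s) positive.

Answer: (-96*s^4 + 8*s^3 + 188*s^2 + 48*s - 36)/(48*s^6 - 100*s^5 - 374*s^4 + 452*s^3 + 916*s^2 + 21*s - 252)

Working:
[1] feedback reduction of H1, H2 gives (6 - 4*s)/(2*s^3 - 7*s^2 - 2*s + 20)
[2] cascade H4, H5 gives (12*s^2 - 7*s - 12)/(12*s^2 + 8*s - 4)
[3] sum the parallel branches H3, (H4*H5) gives (48*s^3 + 32*s^2 - 53*s - 44)/(48*s^3 + 68*s^2 + 8*s - 12)
[4] close the feedback loop around [H1/(1+H1*H2)], (H3+(H4*H5)); the result is T(s) itself (integer coefficients, no common factor, positive leading denominator coefficient)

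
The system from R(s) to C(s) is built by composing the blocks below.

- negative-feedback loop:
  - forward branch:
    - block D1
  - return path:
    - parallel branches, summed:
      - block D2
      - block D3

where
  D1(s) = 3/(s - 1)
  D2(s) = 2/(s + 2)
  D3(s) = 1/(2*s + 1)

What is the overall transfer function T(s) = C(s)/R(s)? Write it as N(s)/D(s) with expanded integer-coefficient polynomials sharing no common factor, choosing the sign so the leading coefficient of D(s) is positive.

Reducing step by step:

[1] sum the parallel branches D2, D3: (5*s + 4)/(2*s^2 + 5*s + 2)
[2] feedback reduction of D1, (D2+D3), which is the overall transfer function T(s) = C(s)/R(s) in lowest terms

Answer: (6*s^2 + 15*s + 6)/(2*s^3 + 3*s^2 + 12*s + 10)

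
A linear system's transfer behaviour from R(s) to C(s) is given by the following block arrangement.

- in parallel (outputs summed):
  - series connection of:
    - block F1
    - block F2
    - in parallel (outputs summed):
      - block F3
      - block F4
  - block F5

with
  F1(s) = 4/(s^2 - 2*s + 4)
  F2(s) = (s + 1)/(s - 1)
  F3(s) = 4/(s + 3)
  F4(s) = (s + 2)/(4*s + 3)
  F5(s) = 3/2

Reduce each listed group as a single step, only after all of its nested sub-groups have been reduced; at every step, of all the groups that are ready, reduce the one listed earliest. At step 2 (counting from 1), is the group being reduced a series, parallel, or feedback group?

Step 1. combine F3, F4 in parallel
Step 2. series reduction of F1, F2, (F3+F4)
Step 3. combine (F1*F2*(F3+F4)), F5 in parallel
At step 2 the group reduced is series.

Answer: series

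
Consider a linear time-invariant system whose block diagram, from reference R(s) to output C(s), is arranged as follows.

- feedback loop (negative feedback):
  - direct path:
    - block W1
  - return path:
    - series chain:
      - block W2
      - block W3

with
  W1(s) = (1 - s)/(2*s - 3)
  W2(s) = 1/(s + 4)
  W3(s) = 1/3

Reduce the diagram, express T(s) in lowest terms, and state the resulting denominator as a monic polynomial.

Answer: s^2 + 7*s/3 - 35/6

Working:
(1) combine W2, W3 in series, giving 1/(3*s + 12)
(2) close the feedback loop around W1, (W2*W3), giving (-3*s^2 - 9*s + 12)/(6*s^2 + 14*s - 35)
No further cancellation is possible in the step-2 result, so that is T(s). Its denominator becomes monic after dividing by the leading coefficient 6.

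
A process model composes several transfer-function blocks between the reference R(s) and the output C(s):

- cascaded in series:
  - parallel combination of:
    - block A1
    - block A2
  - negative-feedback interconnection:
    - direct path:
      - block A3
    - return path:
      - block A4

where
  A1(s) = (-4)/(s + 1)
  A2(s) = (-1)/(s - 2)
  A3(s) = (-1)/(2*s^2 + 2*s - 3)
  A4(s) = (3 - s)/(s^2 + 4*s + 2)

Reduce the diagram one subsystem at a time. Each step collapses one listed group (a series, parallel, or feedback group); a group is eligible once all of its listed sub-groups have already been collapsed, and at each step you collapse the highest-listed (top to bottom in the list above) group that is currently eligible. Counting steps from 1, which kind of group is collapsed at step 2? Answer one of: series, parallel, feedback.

Answer: feedback

Working:
(1) sum the parallel branches A1, A2
(2) close the feedback loop around A3, A4
(3) reduce the series chain (A1+A2), [A3/(1+A3*A4)]
Step 2 collapses a feedback group.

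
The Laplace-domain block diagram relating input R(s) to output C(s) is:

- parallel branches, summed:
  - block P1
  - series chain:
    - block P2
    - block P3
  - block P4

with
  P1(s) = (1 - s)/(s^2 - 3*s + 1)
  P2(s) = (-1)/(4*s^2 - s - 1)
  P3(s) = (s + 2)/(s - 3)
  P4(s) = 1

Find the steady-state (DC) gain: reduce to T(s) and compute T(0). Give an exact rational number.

First reduce the diagram to T(s).

[1] combine P2, P3 in series -> (-s - 2)/(4*s^3 - 13*s^2 + 2*s + 3)
[2] combine P1, (P2*P3), P4 in parallel -> (4*s^5 - 29*s^4 + 61*s^3 - 30*s^2 - 3*s + 4)/(4*s^5 - 25*s^4 + 45*s^3 - 16*s^2 - 7*s + 3)
That last expression is T(s); at s = 0 only the constant terms survive, so T(0) = 4/3.

Answer: 4/3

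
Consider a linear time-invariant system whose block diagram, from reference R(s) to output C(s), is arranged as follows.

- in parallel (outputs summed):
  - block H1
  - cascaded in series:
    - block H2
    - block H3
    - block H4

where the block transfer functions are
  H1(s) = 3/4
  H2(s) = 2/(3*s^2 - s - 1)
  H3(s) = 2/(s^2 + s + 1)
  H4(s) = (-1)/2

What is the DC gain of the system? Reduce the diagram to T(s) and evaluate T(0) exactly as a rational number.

Step 1: multiply H2, H3, H4 (series) -> (-2)/(3*s^4 + 2*s^3 + s^2 - 2*s - 1)
Step 2: add H1, (H2*H3*H4) (parallel) -> (9*s^4 + 6*s^3 + 3*s^2 - 6*s - 11)/(12*s^4 + 8*s^3 + 4*s^2 - 8*s - 4)
The step-2 result is T(s). Setting s = 0: T(0) = -11/(-4) = 11/4.

Answer: 11/4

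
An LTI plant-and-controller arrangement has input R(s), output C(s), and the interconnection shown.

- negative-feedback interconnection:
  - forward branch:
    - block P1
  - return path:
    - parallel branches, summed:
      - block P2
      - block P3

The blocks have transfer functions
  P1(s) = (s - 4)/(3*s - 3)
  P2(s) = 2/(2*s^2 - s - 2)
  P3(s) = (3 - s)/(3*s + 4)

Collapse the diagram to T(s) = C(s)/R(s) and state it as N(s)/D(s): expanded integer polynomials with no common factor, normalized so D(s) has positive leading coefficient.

Reducing step by step:

1. parallel reduction of P2, P3 = (-2*s^3 + 7*s^2 + 5*s + 2)/(6*s^3 + 5*s^2 - 10*s - 8)
2. close the feedback loop around P1, (P2+P3); the result is T(s) itself (integer coefficients, no common factor, positive leading denominator coefficient)

Answer: (6*s^4 - 19*s^3 - 30*s^2 + 32*s + 32)/(16*s^4 + 12*s^3 - 68*s^2 - 12*s + 16)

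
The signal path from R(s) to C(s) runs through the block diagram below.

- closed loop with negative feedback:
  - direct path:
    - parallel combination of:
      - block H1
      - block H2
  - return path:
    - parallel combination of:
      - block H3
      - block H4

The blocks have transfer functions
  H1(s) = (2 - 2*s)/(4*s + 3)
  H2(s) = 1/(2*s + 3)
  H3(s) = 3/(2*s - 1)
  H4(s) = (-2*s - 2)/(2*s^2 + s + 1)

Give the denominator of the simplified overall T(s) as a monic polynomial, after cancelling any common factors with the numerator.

Answer: s^5 + 2*s^4 + 11*s^3/8 + 5*s^2/16 + 5*s/16 + 9/8

Working:
Step 1. combine H1, H2 in parallel: (-4*s^2 + 2*s + 9)/(8*s^2 + 18*s + 9)
Step 2. sum the parallel branches H3, H4: (2*s^2 + s + 5)/(4*s^3 + s - 1)
Step 3. apply the feedback formula to (H1+H2), (H3+H4): (-16*s^5 + 8*s^4 + 32*s^3 + 6*s^2 + 7*s - 9)/(32*s^5 + 64*s^4 + 44*s^3 + 10*s^2 + 10*s + 36)
Step 3 gives the fully reduced T(s), with no common factor left to cancel. The denominator's leading coefficient is 32, so divide each of its coefficients by 32 to get the monic form.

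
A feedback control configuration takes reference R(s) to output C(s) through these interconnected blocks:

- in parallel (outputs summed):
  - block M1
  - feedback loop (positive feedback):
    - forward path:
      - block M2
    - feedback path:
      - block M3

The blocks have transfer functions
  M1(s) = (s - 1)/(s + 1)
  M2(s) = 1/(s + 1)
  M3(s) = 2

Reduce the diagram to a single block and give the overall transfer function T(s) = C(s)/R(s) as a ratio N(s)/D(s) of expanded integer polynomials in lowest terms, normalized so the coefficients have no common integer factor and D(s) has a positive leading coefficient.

Reducing step by step:

Step 1: reduce the feedback loop with forward M2 and return M3 = 1/(s - 1)
Step 2: parallel reduction of M1, [M2/(1-M2*M3)], which is the overall transfer function T(s) = C(s)/R(s) in lowest terms

Answer: (s^2 - s + 2)/(s^2 - 1)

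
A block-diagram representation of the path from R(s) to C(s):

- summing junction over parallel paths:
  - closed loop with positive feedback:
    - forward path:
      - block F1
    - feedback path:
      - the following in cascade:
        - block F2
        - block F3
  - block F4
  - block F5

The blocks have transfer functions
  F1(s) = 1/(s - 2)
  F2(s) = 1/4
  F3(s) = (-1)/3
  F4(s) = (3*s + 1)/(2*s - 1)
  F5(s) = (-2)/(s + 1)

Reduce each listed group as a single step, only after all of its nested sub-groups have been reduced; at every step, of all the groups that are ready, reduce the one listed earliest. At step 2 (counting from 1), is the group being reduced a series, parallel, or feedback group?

1. cascade F2, F3
2. feedback reduction of F1, (F2*F3)
3. sum the parallel branches [F1/(1-F1*(F2*F3))], F4, F5
Step 2: feedback.

Hence the answer: feedback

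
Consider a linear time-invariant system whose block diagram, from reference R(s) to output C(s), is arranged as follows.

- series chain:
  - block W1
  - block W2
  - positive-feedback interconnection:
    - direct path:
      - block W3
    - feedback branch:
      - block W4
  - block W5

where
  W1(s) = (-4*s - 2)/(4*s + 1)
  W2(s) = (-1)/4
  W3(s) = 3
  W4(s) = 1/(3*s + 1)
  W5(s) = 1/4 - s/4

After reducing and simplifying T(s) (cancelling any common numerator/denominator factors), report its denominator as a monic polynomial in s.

Step 1: close the feedback loop around W3, W4 gives (9*s + 3)/(3*s - 2)
Step 2: cascade W1, W2, [W3/(1-W3*W4)], W5 gives (-18*s^3 + 3*s^2 + 12*s + 3)/(96*s^2 - 40*s - 16)
The result of step 2 is T(s) in lowest terms. Its denominator has leading coefficient 96; dividing the denominator through by 96 makes it monic.

Final answer: s^2 - 5*s/12 - 1/6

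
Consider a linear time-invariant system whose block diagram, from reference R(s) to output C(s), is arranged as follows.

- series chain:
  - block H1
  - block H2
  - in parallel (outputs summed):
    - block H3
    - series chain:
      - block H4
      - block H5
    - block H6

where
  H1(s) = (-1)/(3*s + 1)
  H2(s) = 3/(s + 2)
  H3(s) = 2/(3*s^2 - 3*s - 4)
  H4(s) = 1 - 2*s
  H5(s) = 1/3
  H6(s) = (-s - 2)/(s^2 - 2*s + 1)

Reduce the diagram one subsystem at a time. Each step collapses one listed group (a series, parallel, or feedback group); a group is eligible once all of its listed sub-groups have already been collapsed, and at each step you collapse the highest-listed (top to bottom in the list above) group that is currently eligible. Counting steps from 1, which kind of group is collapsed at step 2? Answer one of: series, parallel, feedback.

1. series reduction of H4, H5
2. parallel reduction of H3, (H4*H5), H6
3. series reduction of H1, H2, (H3+(H4*H5)+H6)
Step 2: parallel.

Answer: parallel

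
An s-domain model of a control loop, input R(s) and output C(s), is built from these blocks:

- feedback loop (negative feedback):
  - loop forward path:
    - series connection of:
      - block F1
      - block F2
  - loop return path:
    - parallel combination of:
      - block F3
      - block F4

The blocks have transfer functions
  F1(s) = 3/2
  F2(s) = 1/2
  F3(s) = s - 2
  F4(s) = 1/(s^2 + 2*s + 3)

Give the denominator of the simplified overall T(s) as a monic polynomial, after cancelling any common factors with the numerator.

Step 1 - reduce the series chain F1, F2 -> 3/4
Step 2 - reduce the parallel group F3, F4 -> (s^3 - s - 5)/(s^2 + 2*s + 3)
Step 3 - reduce the feedback loop with forward (F1*F2) and return (F3+F4) -> (3*s^2 + 6*s + 9)/(3*s^3 + 4*s^2 + 5*s - 3)
The result of step 3 is T(s) in lowest terms. Its denominator has leading coefficient 3; dividing the denominator through by 3 makes it monic.

Final answer: s^3 + 4*s^2/3 + 5*s/3 - 1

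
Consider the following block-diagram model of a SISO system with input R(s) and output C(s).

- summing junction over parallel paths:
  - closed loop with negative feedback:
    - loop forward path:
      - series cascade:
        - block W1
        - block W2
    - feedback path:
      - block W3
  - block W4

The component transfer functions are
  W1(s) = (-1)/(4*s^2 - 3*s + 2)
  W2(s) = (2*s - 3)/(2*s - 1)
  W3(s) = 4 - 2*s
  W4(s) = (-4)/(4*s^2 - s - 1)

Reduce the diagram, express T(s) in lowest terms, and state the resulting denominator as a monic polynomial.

Answer: s^5 - s^4 - 15*s^3/16 + 53*s^2/32 - 3*s/32 - 5/16

Working:
Step 1: cascade W1, W2 gives (3 - 2*s)/(8*s^3 - 10*s^2 + 7*s - 2)
Step 2: collapse the loop ((W1*W2) forward, W3 return) gives (3 - 2*s)/(8*s^3 - 6*s^2 - 7*s + 10)
Step 3: combine [(W1*W2)/(1+(W1*W2)*W3)], W4 in parallel gives (-40*s^3 + 38*s^2 + 27*s - 43)/(32*s^5 - 32*s^4 - 30*s^3 + 53*s^2 - 3*s - 10)
The result of step 3 is T(s) in lowest terms. Its denominator has leading coefficient 32; dividing the denominator through by 32 makes it monic.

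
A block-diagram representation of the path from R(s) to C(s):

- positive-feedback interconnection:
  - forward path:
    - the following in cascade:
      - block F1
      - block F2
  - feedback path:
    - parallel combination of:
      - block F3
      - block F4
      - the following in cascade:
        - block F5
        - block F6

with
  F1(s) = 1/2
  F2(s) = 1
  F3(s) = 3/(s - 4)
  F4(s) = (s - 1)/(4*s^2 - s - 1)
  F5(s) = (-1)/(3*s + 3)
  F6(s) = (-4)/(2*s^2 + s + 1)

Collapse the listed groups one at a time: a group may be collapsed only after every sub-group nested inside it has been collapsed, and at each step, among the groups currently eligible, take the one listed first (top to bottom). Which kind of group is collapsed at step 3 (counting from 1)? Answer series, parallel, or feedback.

(1) combine F1, F2 in series
(2) combine F5, F6 in series
(3) add F3, F4, (F5*F6) (parallel)
(4) reduce the feedback loop with forward (F1*F2) and return (F3+F4+(F5*F6))
At step 3 the group reduced is parallel.

Final answer: parallel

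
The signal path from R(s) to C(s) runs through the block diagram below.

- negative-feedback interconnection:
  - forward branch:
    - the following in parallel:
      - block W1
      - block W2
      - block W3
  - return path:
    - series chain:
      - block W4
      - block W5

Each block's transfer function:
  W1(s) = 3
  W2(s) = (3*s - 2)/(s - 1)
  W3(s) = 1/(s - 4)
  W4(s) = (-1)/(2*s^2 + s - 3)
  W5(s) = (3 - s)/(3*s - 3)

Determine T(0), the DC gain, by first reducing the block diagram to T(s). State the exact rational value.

Step 1: parallel reduction of W1, W2, W3 gives (6*s^2 - 28*s + 19)/(s^2 - 5*s + 4)
Step 2: combine W4, W5 in series gives (s - 3)/(6*s^3 - 3*s^2 - 12*s + 9)
Step 3: close the feedback loop around (W1+W2+W3), (W4*W5) gives (36*s^5 - 186*s^4 + 126*s^3 + 333*s^2 - 480*s + 171)/(6*s^5 - 33*s^4 + 33*s^3 + 11*s^2 + 10*s - 21)
Evaluating the step-3 result (the overall T(s)) at s = 0 gives T(0) = 171/(-21) = -57/7.

Answer: -57/7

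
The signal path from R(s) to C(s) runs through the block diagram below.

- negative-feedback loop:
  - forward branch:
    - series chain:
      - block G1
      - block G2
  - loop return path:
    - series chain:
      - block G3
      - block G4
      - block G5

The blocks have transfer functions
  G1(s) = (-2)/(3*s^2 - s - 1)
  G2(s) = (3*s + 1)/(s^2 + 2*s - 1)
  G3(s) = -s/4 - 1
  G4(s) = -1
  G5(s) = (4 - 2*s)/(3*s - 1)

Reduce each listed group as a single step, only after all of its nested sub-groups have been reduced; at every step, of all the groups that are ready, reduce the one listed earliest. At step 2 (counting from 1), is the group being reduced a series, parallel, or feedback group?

The answer is series.

Reasoning:
Step 1: reduce the series chain G1, G2
Step 2: series reduction of G3, G4, G5
Step 3: feedback reduction of (G1*G2), (G3*G4*G5)
At step 2 the group reduced is series.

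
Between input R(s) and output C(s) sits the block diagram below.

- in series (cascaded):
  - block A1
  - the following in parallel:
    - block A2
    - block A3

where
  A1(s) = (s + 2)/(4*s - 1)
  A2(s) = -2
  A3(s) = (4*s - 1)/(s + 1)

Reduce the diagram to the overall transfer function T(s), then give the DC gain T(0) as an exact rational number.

[1] combine A2, A3 in parallel; result (2*s - 3)/(s + 1)
[2] multiply A1, (A2+A3) (series); result (2*s^2 + s - 6)/(4*s^2 + 3*s - 1)
That last expression is T(s); at s = 0 only the constant terms survive, so T(0) = -6/(-1) = 6.

Therefore the answer is 6.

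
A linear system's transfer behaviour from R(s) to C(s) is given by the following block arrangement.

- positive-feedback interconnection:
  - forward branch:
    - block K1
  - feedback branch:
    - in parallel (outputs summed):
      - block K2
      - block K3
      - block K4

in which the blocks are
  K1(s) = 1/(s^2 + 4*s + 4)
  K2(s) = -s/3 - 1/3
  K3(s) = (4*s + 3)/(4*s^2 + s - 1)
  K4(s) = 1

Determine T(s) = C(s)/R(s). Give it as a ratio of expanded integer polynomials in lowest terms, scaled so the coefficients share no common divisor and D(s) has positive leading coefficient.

First reduce the diagram to T(s).

1. parallel reduction of K2, K3, K4: (-4*s^3 + 7*s^2 + 15*s + 7)/(12*s^2 + 3*s - 3)
2. collapse the loop (K1 forward, (K2+K3+K4) return), giving the overall T(s)

Answer: (12*s^2 + 3*s - 3)/(12*s^4 + 55*s^3 + 50*s^2 - 15*s - 19)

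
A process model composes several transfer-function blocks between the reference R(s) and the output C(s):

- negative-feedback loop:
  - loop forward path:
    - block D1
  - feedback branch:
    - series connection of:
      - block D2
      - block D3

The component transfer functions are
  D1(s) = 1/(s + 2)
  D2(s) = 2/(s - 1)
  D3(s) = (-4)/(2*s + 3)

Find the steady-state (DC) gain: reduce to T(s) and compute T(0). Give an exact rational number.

Step 1. reduce the series chain D2, D3: (-8)/(2*s^2 + s - 3)
Step 2. apply the feedback formula to D1, (D2*D3): (2*s^2 + s - 3)/(2*s^3 + 5*s^2 - s - 14)
Step 2 gives the overall T(s). Then T(0) = -3/(-14) = 3/14.

Therefore the answer is 3/14.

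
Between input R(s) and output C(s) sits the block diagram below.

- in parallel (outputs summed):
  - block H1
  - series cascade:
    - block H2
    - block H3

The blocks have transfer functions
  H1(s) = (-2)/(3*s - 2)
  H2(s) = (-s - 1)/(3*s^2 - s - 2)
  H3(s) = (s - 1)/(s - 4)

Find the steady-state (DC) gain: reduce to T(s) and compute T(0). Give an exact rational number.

(1) multiply H2, H3 (series), giving (-s - 1)/(3*s^2 - 10*s - 8)
(2) combine H1, (H2*H3) in parallel, giving (-9*s^2 + 19*s + 18)/(9*s^3 - 36*s^2 - 4*s + 16)
Step 2 gives the overall T(s). Then T(0) = 18/16 = 9/8.

Therefore the answer is 9/8.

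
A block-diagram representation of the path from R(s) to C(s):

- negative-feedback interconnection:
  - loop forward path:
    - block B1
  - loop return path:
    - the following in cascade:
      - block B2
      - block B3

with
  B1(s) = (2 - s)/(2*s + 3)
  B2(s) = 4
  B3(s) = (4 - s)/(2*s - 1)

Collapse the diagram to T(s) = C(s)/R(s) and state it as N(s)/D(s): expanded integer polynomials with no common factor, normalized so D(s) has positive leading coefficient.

The answer is (-2*s^2 + 5*s - 2)/(8*s^2 - 20*s + 29).

Reasoning:
Step 1: cascade B2, B3 = (16 - 4*s)/(2*s - 1)
Step 2: feedback reduction of B1, (B2*B3), which is the overall transfer function T(s) = C(s)/R(s) in lowest terms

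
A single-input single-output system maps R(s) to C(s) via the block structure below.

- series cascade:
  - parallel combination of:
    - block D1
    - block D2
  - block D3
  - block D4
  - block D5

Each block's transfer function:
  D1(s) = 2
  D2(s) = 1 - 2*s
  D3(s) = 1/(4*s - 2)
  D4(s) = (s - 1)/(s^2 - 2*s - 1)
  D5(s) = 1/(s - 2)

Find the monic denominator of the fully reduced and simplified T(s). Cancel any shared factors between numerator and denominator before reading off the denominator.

The answer is s^4 - 9*s^3/2 + 5*s^2 + s/2 - 1.

Reasoning:
(1) parallel reduction of D1, D2 gives 3 - 2*s
(2) combine (D1+D2), D3, D4, D5 in series gives (-2*s^2 + 5*s - 3)/(4*s^4 - 18*s^3 + 20*s^2 + 2*s - 4)
T(s) is the step-2 result (common factors already cancelled). Leading coefficient of the denominator: 4. Divide through by 4 for the monic polynomial.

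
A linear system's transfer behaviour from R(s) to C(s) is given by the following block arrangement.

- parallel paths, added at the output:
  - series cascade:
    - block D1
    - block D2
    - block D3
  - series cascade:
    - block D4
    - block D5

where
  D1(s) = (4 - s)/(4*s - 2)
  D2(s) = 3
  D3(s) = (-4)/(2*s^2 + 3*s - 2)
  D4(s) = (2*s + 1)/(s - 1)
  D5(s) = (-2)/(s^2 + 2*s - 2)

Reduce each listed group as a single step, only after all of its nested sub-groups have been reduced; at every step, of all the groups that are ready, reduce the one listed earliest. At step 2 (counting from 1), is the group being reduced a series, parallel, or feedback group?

Step 1 - multiply D1, D2, D3 (series)
Step 2 - series reduction of D4, D5
Step 3 - reduce the parallel group (D1*D2*D3), (D4*D5)
At step 2 the group reduced is series.

Hence the answer: series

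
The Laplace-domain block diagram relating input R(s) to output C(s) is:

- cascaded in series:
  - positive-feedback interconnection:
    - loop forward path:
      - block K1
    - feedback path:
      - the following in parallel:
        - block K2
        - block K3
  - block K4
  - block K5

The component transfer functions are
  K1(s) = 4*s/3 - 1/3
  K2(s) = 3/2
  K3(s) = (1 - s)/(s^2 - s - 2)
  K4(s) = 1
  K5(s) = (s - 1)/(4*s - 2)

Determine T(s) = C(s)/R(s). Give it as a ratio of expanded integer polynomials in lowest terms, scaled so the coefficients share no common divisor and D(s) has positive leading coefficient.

The answer is (-4*s^4 + 9*s^3 + 2*s^2 - 9*s + 2)/(24*s^4 - 70*s^3 + 19*s^2 + 37*s - 16).

Reasoning:
(1) combine K2, K3 in parallel = (3*s^2 - 5*s - 4)/(2*s^2 - 2*s - 4)
(2) close the feedback loop around K1, (K2+K3) = (-8*s^3 + 10*s^2 + 14*s - 4)/(12*s^3 - 29*s^2 - 5*s + 16)
(3) combine [K1/(1-K1*(K2+K3))], K4, K5 in series; the result is T(s) itself (integer coefficients, no common factor, positive leading denominator coefficient)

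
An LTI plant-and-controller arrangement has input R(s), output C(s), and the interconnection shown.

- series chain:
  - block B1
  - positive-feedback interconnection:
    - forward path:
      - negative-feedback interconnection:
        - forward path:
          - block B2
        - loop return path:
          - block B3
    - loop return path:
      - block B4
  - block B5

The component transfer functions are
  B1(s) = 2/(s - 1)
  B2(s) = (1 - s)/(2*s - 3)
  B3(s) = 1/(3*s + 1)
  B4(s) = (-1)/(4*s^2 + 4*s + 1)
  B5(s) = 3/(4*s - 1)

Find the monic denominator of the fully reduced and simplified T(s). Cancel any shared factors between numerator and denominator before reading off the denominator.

1. reduce the feedback loop with forward B2 and return B3 -> (-3*s^2 + 2*s + 1)/(6*s^2 - 8*s - 2)
2. feedback reduction of [B2/(1+B2*B3)], B4 -> (-12*s^4 - 4*s^3 + 9*s^2 + 6*s + 1)/(24*s^4 - 8*s^3 - 37*s^2 - 14*s - 1)
3. multiply B1, [[B2/(1+B2*B3)]/(1-[B2/(1+B2*B3)]*B4)], B5 (series) -> (-72*s^3 - 96*s^2 - 42*s - 6)/(96*s^5 - 56*s^4 - 140*s^3 - 19*s^2 + 10*s + 1)
The result of step 3 is T(s) in lowest terms. Its denominator has leading coefficient 96; dividing the denominator through by 96 makes it monic.

Answer: s^5 - 7*s^4/12 - 35*s^3/24 - 19*s^2/96 + 5*s/48 + 1/96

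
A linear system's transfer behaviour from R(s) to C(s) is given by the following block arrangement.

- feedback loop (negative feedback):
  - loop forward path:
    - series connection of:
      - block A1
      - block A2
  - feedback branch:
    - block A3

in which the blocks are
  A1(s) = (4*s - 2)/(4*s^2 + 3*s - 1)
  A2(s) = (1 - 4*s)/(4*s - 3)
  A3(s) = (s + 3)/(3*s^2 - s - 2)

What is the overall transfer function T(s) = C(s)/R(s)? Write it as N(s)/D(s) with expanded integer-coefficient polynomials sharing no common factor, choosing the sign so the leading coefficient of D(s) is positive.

(1) series reduction of A1, A2, giving (2 - 4*s)/(4*s^2 + s - 3)
(2) feedback reduction of (A1*A2), A3, giving the overall T(s)

Hence the answer: (-12*s^3 + 10*s^2 + 6*s - 4)/(12*s^4 - s^3 - 22*s^2 - 9*s + 12)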